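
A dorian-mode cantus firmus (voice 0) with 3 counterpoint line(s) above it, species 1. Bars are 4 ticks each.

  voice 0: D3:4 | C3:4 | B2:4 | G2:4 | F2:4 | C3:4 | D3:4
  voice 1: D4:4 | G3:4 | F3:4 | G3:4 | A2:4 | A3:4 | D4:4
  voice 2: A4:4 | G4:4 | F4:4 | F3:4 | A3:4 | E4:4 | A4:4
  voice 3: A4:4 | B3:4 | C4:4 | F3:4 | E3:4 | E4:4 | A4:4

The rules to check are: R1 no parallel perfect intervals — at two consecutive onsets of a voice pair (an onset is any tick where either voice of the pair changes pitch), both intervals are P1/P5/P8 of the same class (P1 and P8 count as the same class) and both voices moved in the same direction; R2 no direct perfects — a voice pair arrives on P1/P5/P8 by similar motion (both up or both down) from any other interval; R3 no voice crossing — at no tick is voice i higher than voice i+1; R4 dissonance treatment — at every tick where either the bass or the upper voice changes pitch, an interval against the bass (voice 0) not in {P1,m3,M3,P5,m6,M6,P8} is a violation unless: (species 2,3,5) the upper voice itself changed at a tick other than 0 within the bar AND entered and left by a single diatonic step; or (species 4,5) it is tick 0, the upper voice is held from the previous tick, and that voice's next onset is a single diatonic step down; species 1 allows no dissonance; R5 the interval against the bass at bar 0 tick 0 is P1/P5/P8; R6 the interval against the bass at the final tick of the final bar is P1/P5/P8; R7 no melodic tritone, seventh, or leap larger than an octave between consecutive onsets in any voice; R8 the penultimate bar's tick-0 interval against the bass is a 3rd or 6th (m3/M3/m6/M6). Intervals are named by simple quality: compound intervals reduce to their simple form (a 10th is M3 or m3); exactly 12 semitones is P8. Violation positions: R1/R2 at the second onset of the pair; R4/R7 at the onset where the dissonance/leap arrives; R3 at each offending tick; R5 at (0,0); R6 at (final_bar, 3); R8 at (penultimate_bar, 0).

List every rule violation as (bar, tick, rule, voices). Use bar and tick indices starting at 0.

bar 0: v0=D3 v1=D4 v2=A4 v3=A4 downbeat P5
bar 1: v0=C3 v1=G3 v2=G4 v3=B3 downbeat M7
bar 2: v0=B2 v1=F3 v2=F4 v3=C4 downbeat m2
bar 3: v0=G2 v1=G3 v2=F3 v3=F3 downbeat m7
bar 4: v0=F2 v1=A2 v2=A3 v3=E3 downbeat M7
bar 5: v0=C3 v1=A3 v2=E4 v3=E4 downbeat M3
bar 6: v0=D3 v1=D4 v2=A4 v3=A4 downbeat P5
  -> R1 @ bar 1 tick 0 v(0, 2): D3/A4 P5 -> C3/G4 P5 similar
  -> R2 @ bar 1 tick 0 v(0, 1): D3/D4 P8 -> C3/G3 P5 similar
  -> R2 @ bar 1 tick 0 v(1, 2): D4/A4 P5 -> G3/G4 P8 similar
  -> R3 @ bar 1 tick 0 v(2, 3): G4 above B3
  -> R4 @ bar 1 tick 0 v(0, 3): C3/B3 M7 untreated
  -> R7 @ bar 1 tick 0 v(3,): A4->B3 leap 10st
  -> R3 @ bar 1 tick 1 v(2, 3): G4 above B3
  -> R3 @ bar 1 tick 2 v(2, 3): G4 above B3
  -> R3 @ bar 1 tick 3 v(2, 3): G4 above B3
  -> R1 @ bar 2 tick 0 v(1, 2): G3/G4 P8 -> F3/F4 P8 similar
  -> R3 @ bar 2 tick 0 v(2, 3): F4 above C4
  -> R4 @ bar 2 tick 0 v(0, 1): B2/F3 TT untreated
  -> R4 @ bar 2 tick 0 v(0, 2): B2/F4 TT untreated
  -> R4 @ bar 2 tick 0 v(0, 3): B2/C4 m2 untreated
  -> R3 @ bar 2 tick 1 v(2, 3): F4 above C4
  -> R3 @ bar 2 tick 2 v(2, 3): F4 above C4
  -> R3 @ bar 2 tick 3 v(2, 3): F4 above C4
  -> R2 @ bar 3 tick 0 v(2, 3): F4/C4 P4 -> F3/F3 P1 similar
  -> R3 @ bar 3 tick 0 v(1, 2): G3 above F3
  -> R4 @ bar 3 tick 0 v(0, 2): G2/F3 m7 untreated
  -> R4 @ bar 3 tick 0 v(0, 3): G2/F3 m7 untreated
  -> R3 @ bar 3 tick 1 v(1, 2): G3 above F3
  -> R3 @ bar 3 tick 2 v(1, 2): G3 above F3
  -> R3 @ bar 3 tick 3 v(1, 2): G3 above F3
  -> R2 @ bar 4 tick 0 v(1, 3): G3/F3 M2 -> A2/E3 P5 similar
  -> R3 @ bar 4 tick 0 v(2, 3): A3 above E3
  -> R4 @ bar 4 tick 0 v(0, 3): F2/E3 M7 untreated
  -> R7 @ bar 4 tick 0 v(1,): G3->A2 leap 10st
  -> R3 @ bar 4 tick 1 v(2, 3): A3 above E3
  -> R3 @ bar 4 tick 2 v(2, 3): A3 above E3
  -> R3 @ bar 4 tick 3 v(2, 3): A3 above E3
  -> R1 @ bar 5 tick 0 v(1, 3): A2/E3 P5 -> A3/E4 P5 similar
  -> R2 @ bar 5 tick 0 v(1, 2): A2/A3 P8 -> A3/E4 P5 similar
  -> R2 @ bar 5 tick 0 v(2, 3): A3/E3 P4 -> E4/E4 P1 similar
  -> R1 @ bar 6 tick 0 v(1, 2): A3/E4 P5 -> D4/A4 P5 similar
  -> R1 @ bar 6 tick 0 v(1, 3): A3/E4 P5 -> D4/A4 P5 similar
  -> R1 @ bar 6 tick 0 v(2, 3): E4/E4 P1 -> A4/A4 P1 similar
  -> R2 @ bar 6 tick 0 v(0, 1): C3/A3 M6 -> D3/D4 P8 similar
  -> R2 @ bar 6 tick 0 v(0, 2): C3/E4 M3 -> D3/A4 P5 similar
  -> R2 @ bar 6 tick 0 v(0, 3): C3/E4 M3 -> D3/A4 P5 similar

(1, 0, R1, (0, 2))
(1, 0, R2, (0, 1))
(1, 0, R2, (1, 2))
(1, 0, R3, (2, 3))
(1, 0, R4, (0, 3))
(1, 0, R7, (3,))
(1, 1, R3, (2, 3))
(1, 2, R3, (2, 3))
(1, 3, R3, (2, 3))
(2, 0, R1, (1, 2))
(2, 0, R3, (2, 3))
(2, 0, R4, (0, 1))
(2, 0, R4, (0, 2))
(2, 0, R4, (0, 3))
(2, 1, R3, (2, 3))
(2, 2, R3, (2, 3))
(2, 3, R3, (2, 3))
(3, 0, R2, (2, 3))
(3, 0, R3, (1, 2))
(3, 0, R4, (0, 2))
(3, 0, R4, (0, 3))
(3, 1, R3, (1, 2))
(3, 2, R3, (1, 2))
(3, 3, R3, (1, 2))
(4, 0, R2, (1, 3))
(4, 0, R3, (2, 3))
(4, 0, R4, (0, 3))
(4, 0, R7, (1,))
(4, 1, R3, (2, 3))
(4, 2, R3, (2, 3))
(4, 3, R3, (2, 3))
(5, 0, R1, (1, 3))
(5, 0, R2, (1, 2))
(5, 0, R2, (2, 3))
(6, 0, R1, (1, 2))
(6, 0, R1, (1, 3))
(6, 0, R1, (2, 3))
(6, 0, R2, (0, 1))
(6, 0, R2, (0, 2))
(6, 0, R2, (0, 3))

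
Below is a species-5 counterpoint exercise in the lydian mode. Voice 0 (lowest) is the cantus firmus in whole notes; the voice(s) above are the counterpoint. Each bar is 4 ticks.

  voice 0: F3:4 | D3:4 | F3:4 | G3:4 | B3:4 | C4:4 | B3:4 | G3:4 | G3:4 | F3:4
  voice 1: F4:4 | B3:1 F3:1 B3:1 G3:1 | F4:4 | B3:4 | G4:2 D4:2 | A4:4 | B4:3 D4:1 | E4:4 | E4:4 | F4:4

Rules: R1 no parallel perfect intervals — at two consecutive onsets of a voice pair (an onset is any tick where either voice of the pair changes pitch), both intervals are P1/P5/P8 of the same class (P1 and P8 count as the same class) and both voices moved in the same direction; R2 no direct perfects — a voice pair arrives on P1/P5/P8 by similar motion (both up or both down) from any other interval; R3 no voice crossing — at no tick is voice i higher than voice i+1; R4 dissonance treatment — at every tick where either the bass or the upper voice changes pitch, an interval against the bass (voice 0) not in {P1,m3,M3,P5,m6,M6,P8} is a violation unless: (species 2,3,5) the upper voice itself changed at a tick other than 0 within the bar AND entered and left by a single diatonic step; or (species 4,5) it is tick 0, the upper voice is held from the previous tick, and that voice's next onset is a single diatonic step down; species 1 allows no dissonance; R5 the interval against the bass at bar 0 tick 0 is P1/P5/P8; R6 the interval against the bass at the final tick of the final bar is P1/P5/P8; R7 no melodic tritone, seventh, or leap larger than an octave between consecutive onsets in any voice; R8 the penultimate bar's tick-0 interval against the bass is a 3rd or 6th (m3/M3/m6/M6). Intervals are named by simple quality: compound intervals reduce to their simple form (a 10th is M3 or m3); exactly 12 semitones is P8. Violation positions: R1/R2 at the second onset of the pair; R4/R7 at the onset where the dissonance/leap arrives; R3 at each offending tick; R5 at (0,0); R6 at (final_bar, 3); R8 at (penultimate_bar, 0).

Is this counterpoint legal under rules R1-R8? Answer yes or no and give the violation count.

bar 0: v0=F3 v1=F4 (P8)
bar 1: v0=D3 v1=B3 (M6)
bar 2: v0=F3 v1=F4 (P8)
bar 3: v0=G3 v1=B3 (M3)
bar 4: v0=B3 v1=G4 (m6)
bar 5: v0=C4 v1=A4 (M6)
bar 6: v0=B3 v1=B4 (P8)
bar 7: v0=G3 v1=E4 (M6)
bar 8: v0=G3 v1=E4 (M6)
bar 9: v0=F3 v1=F4 (P8)
  R7 @ bar1.0: F4->B3 leap 6st
  R7 @ bar1.1: B3->F3 leap 6st
  R7 @ bar1.2: F3->B3 leap 6st
  R4 @ bar1.3: D3/G3 P4 untreated
  R2 @ bar2.0: D3/G3 P4 -> F3/F4 P8 similar
  R7 @ bar2.0: G3->F4 leap 10st
  R7 @ bar3.0: F4->B3 leap 6st

No (7 violations)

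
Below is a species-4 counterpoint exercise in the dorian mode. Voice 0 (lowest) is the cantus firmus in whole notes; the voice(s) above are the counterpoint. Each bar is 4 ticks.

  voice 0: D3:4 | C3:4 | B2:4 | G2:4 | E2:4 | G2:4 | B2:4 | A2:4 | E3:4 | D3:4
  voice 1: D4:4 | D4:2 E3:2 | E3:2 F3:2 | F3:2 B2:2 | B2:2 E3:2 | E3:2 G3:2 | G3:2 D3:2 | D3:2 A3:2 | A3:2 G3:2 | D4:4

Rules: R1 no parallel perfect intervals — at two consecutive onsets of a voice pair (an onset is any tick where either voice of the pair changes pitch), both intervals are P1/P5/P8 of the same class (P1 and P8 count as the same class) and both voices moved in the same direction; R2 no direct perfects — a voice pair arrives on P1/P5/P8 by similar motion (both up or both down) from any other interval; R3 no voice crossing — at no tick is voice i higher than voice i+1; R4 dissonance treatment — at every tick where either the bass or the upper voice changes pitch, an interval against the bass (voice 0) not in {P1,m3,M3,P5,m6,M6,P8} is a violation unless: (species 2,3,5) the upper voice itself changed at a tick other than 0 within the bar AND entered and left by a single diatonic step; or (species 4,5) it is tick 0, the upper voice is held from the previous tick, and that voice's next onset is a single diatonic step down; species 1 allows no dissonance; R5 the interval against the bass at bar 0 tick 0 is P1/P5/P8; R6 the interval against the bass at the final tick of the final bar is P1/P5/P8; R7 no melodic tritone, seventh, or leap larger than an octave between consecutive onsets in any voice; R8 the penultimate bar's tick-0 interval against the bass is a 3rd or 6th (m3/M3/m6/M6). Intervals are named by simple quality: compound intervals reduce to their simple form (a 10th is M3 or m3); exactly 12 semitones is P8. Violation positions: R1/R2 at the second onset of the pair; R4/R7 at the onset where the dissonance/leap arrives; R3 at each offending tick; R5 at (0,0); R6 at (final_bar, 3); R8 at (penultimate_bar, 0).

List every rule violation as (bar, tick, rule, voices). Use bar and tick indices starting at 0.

(1, 0, R4, (0, 1))
(1, 2, R7, (1,))
(2, 0, R4, (0, 1))
(2, 2, R4, (0, 1))
(3, 0, R4, (0, 1))
(3, 2, R7, (1,))
(7, 0, R4, (0, 1))
(8, 0, R8, (0, 1))

bar 0: v0=D3 v1=D4 downbeat P8
bar 1: v0=C3 v1=D4 downbeat M2
bar 2: v0=B2 v1=E3 downbeat P4
bar 3: v0=G2 v1=F3 downbeat m7
bar 4: v0=E2 v1=B2 downbeat P5
bar 5: v0=G2 v1=E3 downbeat M6
bar 6: v0=B2 v1=G3 downbeat m6
bar 7: v0=A2 v1=D3 downbeat P4
bar 8: v0=E3 v1=A3 downbeat P4
bar 9: v0=D3 v1=D4 downbeat P8
  -> R4 @ bar 1 tick 0 v(0, 1): C3/D4 M2 untreated
  -> R7 @ bar 1 tick 2 v(1,): D4->E3 leap 10st
  -> R4 @ bar 2 tick 0 v(0, 1): B2/E3 P4 untreated
  -> R4 @ bar 2 tick 2 v(0, 1): B2/F3 TT untreated
  -> R4 @ bar 3 tick 0 v(0, 1): G2/F3 m7 untreated
  -> R7 @ bar 3 tick 2 v(1,): F3->B2 leap 6st
  -> R4 @ bar 7 tick 0 v(0, 1): A2/D3 P4 untreated
  -> R8 @ bar 8 tick 0 v(0, 1): penult P4 not 3rd/6th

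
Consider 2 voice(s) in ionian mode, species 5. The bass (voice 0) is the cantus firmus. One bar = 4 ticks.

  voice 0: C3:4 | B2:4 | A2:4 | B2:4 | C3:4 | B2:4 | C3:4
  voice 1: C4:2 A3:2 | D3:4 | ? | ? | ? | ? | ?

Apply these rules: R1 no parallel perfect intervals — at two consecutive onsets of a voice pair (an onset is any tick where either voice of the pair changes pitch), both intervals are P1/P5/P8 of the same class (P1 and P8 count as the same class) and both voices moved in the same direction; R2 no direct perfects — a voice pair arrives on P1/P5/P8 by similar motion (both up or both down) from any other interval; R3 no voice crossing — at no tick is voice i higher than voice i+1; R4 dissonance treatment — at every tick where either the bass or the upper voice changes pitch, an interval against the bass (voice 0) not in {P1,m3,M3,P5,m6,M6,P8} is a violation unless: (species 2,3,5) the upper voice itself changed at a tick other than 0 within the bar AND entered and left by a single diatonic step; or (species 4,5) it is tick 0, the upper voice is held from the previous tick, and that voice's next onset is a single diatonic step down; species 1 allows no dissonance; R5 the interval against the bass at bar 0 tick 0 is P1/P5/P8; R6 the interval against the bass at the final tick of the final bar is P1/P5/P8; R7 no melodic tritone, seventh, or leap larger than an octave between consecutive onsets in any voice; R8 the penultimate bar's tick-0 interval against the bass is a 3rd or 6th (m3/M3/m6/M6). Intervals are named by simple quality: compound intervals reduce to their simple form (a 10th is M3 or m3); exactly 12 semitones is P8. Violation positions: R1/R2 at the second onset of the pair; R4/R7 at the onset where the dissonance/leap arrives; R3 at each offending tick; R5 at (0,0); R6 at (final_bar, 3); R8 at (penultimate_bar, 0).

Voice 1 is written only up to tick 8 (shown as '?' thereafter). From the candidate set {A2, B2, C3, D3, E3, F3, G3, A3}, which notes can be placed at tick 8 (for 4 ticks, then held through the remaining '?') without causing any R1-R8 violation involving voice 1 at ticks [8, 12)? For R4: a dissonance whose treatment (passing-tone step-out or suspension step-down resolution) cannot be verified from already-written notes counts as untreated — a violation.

A2: violates R2
B2: violates R4
C3: legal
D3: violates R4
E3: legal
F3: legal
G3: violates R4
A3: legal

{A3, C3, E3, F3}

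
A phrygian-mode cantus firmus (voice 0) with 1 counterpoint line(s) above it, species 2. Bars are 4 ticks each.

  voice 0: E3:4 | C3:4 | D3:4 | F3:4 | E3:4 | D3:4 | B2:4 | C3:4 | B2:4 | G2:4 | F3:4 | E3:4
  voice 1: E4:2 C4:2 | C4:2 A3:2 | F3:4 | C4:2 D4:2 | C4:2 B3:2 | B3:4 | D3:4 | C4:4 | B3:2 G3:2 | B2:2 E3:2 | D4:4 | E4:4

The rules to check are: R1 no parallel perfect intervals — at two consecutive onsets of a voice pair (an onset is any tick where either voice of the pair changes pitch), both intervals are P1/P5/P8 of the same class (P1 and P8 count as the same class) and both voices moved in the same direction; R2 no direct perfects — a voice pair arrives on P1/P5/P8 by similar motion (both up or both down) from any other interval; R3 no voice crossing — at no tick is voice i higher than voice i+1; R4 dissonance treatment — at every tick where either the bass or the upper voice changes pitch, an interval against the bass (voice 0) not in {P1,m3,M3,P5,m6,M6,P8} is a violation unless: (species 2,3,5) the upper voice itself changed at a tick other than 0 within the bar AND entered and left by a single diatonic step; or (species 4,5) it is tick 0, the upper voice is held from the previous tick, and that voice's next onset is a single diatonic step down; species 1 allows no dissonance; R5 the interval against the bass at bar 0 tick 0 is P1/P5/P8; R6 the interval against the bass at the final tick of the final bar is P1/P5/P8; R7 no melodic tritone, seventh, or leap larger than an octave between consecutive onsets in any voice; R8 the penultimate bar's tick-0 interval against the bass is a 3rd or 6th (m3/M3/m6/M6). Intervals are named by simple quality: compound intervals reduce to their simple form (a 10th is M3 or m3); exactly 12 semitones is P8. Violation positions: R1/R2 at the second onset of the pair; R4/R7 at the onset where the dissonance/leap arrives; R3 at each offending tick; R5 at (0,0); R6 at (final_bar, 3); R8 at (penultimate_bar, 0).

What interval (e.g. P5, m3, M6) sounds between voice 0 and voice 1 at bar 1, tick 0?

P8

voice 0=C3 voice 1=C4 -> P8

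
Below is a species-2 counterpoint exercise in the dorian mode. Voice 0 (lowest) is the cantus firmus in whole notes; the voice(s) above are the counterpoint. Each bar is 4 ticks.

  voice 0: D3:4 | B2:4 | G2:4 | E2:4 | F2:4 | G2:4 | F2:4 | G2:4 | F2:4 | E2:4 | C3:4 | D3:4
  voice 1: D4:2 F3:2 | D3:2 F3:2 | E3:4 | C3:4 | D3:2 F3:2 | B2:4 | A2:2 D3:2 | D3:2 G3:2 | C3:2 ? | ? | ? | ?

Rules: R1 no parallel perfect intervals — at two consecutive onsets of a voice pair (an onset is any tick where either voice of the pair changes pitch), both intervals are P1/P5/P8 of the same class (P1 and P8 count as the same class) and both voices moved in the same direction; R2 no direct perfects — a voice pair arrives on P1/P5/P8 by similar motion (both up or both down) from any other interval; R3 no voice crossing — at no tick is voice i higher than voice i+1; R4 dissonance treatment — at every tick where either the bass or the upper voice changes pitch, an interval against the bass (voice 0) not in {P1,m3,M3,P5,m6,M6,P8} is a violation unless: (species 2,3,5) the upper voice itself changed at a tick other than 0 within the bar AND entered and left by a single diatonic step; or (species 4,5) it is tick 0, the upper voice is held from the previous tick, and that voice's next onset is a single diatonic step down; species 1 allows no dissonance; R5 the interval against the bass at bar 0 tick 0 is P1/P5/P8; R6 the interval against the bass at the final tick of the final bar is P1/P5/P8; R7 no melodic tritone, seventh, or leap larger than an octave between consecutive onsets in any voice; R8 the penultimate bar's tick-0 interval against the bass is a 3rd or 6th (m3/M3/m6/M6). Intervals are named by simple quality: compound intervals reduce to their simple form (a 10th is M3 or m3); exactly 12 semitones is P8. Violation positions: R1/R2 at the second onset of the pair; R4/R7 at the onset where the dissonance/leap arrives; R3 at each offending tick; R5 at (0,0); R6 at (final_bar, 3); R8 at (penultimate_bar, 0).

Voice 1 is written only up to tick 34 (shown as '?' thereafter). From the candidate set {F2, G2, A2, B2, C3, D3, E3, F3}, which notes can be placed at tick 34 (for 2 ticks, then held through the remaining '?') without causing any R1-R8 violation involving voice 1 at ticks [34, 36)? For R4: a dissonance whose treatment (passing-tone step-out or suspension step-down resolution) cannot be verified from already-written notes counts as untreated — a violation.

{A2, C3, D3, F2, F3}

F2: legal
G2: violates R4
A2: legal
B2: violates R4
C3: legal
D3: legal
E3: violates R4
F3: legal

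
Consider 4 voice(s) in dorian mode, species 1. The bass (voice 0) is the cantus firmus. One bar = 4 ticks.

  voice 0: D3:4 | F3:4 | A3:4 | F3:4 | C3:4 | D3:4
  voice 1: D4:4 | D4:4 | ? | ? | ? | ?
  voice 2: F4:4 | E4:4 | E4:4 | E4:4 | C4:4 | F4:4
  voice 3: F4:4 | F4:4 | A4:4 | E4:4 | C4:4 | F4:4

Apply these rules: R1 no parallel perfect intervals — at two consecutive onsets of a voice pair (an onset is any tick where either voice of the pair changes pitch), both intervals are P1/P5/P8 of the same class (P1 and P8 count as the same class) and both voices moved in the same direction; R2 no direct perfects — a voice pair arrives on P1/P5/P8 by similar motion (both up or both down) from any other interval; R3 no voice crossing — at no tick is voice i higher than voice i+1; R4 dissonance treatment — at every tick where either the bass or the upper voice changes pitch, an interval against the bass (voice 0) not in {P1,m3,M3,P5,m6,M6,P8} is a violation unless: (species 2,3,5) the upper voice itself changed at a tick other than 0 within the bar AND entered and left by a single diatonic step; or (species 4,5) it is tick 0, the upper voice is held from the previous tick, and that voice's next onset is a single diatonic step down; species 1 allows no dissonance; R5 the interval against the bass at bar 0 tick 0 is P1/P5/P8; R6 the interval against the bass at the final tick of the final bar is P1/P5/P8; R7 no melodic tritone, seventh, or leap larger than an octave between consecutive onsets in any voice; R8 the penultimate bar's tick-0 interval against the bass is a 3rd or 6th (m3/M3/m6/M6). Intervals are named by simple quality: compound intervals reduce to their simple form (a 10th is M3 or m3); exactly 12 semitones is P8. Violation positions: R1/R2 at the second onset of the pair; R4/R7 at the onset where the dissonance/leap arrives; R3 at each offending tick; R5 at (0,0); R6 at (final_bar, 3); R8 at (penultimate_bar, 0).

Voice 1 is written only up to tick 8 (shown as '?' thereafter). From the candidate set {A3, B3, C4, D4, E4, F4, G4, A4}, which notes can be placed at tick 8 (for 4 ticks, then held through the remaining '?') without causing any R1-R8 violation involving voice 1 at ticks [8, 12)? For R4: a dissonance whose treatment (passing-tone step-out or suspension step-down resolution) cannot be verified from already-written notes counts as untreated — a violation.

A3: legal
B3: violates R4
C4: legal
D4: violates R4
E4: violates R2
F4: violates R3
G4: violates R3,R4
A4: violates R2,R3

{A3, C4}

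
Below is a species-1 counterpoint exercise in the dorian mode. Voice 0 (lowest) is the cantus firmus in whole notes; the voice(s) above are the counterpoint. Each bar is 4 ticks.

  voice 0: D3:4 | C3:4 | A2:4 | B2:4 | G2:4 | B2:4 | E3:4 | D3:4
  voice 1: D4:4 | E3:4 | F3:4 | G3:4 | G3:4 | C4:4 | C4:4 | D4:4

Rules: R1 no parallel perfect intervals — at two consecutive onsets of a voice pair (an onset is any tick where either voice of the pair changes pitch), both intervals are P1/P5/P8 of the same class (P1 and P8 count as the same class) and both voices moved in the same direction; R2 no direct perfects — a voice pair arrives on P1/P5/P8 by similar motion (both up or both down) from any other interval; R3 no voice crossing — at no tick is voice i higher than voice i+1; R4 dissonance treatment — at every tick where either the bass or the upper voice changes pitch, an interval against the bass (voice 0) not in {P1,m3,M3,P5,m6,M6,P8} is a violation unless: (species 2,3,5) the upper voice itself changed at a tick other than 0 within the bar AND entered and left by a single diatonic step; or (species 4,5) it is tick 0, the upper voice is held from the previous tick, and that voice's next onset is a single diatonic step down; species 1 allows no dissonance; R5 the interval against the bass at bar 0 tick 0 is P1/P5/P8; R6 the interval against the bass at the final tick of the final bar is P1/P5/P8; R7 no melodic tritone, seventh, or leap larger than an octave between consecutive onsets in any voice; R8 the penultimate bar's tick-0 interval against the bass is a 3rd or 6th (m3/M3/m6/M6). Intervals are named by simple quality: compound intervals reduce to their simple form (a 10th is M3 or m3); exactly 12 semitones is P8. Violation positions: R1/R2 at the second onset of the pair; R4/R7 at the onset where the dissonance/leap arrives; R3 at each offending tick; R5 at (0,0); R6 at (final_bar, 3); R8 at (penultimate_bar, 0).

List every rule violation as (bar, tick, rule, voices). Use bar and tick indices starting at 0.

(1, 0, R7, (1,))
(5, 0, R4, (0, 1))

bar 0: v0=D3 v1=D4 downbeat P8
bar 1: v0=C3 v1=E3 downbeat M3
bar 2: v0=A2 v1=F3 downbeat m6
bar 3: v0=B2 v1=G3 downbeat m6
bar 4: v0=G2 v1=G3 downbeat P8
bar 5: v0=B2 v1=C4 downbeat m2
bar 6: v0=E3 v1=C4 downbeat m6
bar 7: v0=D3 v1=D4 downbeat P8
  -> R7 @ bar 1 tick 0 v(1,): D4->E3 leap 10st
  -> R4 @ bar 5 tick 0 v(0, 1): B2/C4 m2 untreated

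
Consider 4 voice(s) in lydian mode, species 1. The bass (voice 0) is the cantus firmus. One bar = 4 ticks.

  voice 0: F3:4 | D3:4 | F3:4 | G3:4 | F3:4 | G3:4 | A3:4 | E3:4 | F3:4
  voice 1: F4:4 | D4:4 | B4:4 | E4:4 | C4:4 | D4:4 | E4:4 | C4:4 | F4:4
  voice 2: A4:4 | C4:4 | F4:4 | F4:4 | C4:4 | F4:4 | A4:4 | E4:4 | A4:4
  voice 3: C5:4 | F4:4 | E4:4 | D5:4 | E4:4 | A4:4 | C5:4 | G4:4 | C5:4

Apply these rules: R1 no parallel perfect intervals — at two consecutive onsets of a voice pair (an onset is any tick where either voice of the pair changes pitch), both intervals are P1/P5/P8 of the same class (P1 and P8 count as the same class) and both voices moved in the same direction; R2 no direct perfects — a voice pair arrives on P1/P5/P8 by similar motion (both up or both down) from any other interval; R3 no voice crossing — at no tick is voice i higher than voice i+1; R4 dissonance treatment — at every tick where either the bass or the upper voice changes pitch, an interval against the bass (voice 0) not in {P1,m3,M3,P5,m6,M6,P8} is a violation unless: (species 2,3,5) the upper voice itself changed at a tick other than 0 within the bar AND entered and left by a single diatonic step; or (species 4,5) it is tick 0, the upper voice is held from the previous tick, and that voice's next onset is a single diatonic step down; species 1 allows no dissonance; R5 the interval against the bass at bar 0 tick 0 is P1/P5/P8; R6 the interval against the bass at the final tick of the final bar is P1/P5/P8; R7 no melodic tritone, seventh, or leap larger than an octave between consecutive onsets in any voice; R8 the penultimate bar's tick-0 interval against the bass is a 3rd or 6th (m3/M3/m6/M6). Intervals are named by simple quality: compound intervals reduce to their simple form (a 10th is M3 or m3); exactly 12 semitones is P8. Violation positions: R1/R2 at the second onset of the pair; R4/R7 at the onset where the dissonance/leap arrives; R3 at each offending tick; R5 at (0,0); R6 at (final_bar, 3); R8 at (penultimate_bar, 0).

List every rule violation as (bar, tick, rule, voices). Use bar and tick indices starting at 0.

bar 0: v0=F3 v1=F4 v2=A4 v3=C5 downbeat P5
bar 1: v0=D3 v1=D4 v2=C4 v3=F4 downbeat m3
bar 2: v0=F3 v1=B4 v2=F4 v3=E4 downbeat M7
bar 3: v0=G3 v1=E4 v2=F4 v3=D5 downbeat P5
bar 4: v0=F3 v1=C4 v2=C4 v3=E4 downbeat M7
bar 5: v0=G3 v1=D4 v2=F4 v3=A4 downbeat M2
bar 6: v0=A3 v1=E4 v2=A4 v3=C5 downbeat m3
bar 7: v0=E3 v1=C4 v2=E4 v3=G4 downbeat m3
bar 8: v0=F3 v1=F4 v2=A4 v3=C5 downbeat P5
  -> R5 @ bar 0 tick 0 v(0, 2): opens on M3
  -> R1 @ bar 1 tick 0 v(0, 1): F3/F4 P8 -> D3/D4 P8 similar
  -> R3 @ bar 1 tick 0 v(1, 2): D4 above C4
  -> R4 @ bar 1 tick 0 v(0, 2): D3/C4 m7 untreated
  -> R3 @ bar 1 tick 1 v(1, 2): D4 above C4
  -> R3 @ bar 1 tick 2 v(1, 2): D4 above C4
  -> R3 @ bar 1 tick 3 v(1, 2): D4 above C4
  -> R2 @ bar 2 tick 0 v(0, 2): D3/C4 m7 -> F3/F4 P8 similar
  -> R3 @ bar 2 tick 0 v(1, 2): B4 above F4
  -> R3 @ bar 2 tick 0 v(2, 3): F4 above E4
  -> R4 @ bar 2 tick 0 v(0, 1): F3/B4 TT untreated
  -> R4 @ bar 2 tick 0 v(0, 3): F3/E4 M7 untreated
  -> R3 @ bar 2 tick 1 v(1, 2): B4 above F4
  -> R3 @ bar 2 tick 1 v(2, 3): F4 above E4
  -> R3 @ bar 2 tick 2 v(1, 2): B4 above F4
  -> R3 @ bar 2 tick 2 v(2, 3): F4 above E4
  -> R3 @ bar 2 tick 3 v(1, 2): B4 above F4
  -> R3 @ bar 2 tick 3 v(2, 3): F4 above E4
  -> R2 @ bar 3 tick 0 v(0, 3): F3/E4 M7 -> G3/D5 P5 similar
  -> R4 @ bar 3 tick 0 v(0, 2): G3/F4 m7 untreated
  -> R7 @ bar 3 tick 0 v(3,): E4->D5 leap 10st
  -> R2 @ bar 4 tick 0 v(0, 1): G3/E4 M6 -> F3/C4 P5 similar
  -> R2 @ bar 4 tick 0 v(0, 2): G3/F4 m7 -> F3/C4 P5 similar
  -> R2 @ bar 4 tick 0 v(1, 2): E4/F4 m2 -> C4/C4 P1 similar
  -> R4 @ bar 4 tick 0 v(0, 3): F3/E4 M7 untreated
  -> R7 @ bar 4 tick 0 v(3,): D5->E4 leap 10st
  -> R1 @ bar 5 tick 0 v(0, 1): F3/C4 P5 -> G3/D4 P5 similar
  -> R2 @ bar 5 tick 0 v(1, 3): C4/E4 M3 -> D4/A4 P5 similar
  -> R4 @ bar 5 tick 0 v(0, 2): G3/F4 m7 untreated
  -> R4 @ bar 5 tick 0 v(0, 3): G3/A4 M2 untreated
  -> R1 @ bar 6 tick 0 v(0, 1): G3/D4 P5 -> A3/E4 P5 similar
  -> R2 @ bar 6 tick 0 v(0, 2): G3/F4 m7 -> A3/A4 P8 similar
  -> R1 @ bar 7 tick 0 v(0, 2): A3/A4 P8 -> E3/E4 P8 similar
  -> R2 @ bar 7 tick 0 v(1, 3): E4/C5 m6 -> C4/G4 P5 similar
  -> R8 @ bar 7 tick 0 v(0, 2): penult P8 not 3rd/6th
  -> R1 @ bar 8 tick 0 v(1, 3): C4/G4 P5 -> F4/C5 P5 similar
  -> R2 @ bar 8 tick 0 v(0, 1): E3/C4 m6 -> F3/F4 P8 similar
  -> R2 @ bar 8 tick 0 v(0, 3): E3/G4 m3 -> F3/C5 P5 similar
  -> R6 @ bar 8 tick 3 v(0, 2): closes on M3

(0, 0, R5, (0, 2))
(1, 0, R1, (0, 1))
(1, 0, R3, (1, 2))
(1, 0, R4, (0, 2))
(1, 1, R3, (1, 2))
(1, 2, R3, (1, 2))
(1, 3, R3, (1, 2))
(2, 0, R2, (0, 2))
(2, 0, R3, (1, 2))
(2, 0, R3, (2, 3))
(2, 0, R4, (0, 1))
(2, 0, R4, (0, 3))
(2, 1, R3, (1, 2))
(2, 1, R3, (2, 3))
(2, 2, R3, (1, 2))
(2, 2, R3, (2, 3))
(2, 3, R3, (1, 2))
(2, 3, R3, (2, 3))
(3, 0, R2, (0, 3))
(3, 0, R4, (0, 2))
(3, 0, R7, (3,))
(4, 0, R2, (0, 1))
(4, 0, R2, (0, 2))
(4, 0, R2, (1, 2))
(4, 0, R4, (0, 3))
(4, 0, R7, (3,))
(5, 0, R1, (0, 1))
(5, 0, R2, (1, 3))
(5, 0, R4, (0, 2))
(5, 0, R4, (0, 3))
(6, 0, R1, (0, 1))
(6, 0, R2, (0, 2))
(7, 0, R1, (0, 2))
(7, 0, R2, (1, 3))
(7, 0, R8, (0, 2))
(8, 0, R1, (1, 3))
(8, 0, R2, (0, 1))
(8, 0, R2, (0, 3))
(8, 3, R6, (0, 2))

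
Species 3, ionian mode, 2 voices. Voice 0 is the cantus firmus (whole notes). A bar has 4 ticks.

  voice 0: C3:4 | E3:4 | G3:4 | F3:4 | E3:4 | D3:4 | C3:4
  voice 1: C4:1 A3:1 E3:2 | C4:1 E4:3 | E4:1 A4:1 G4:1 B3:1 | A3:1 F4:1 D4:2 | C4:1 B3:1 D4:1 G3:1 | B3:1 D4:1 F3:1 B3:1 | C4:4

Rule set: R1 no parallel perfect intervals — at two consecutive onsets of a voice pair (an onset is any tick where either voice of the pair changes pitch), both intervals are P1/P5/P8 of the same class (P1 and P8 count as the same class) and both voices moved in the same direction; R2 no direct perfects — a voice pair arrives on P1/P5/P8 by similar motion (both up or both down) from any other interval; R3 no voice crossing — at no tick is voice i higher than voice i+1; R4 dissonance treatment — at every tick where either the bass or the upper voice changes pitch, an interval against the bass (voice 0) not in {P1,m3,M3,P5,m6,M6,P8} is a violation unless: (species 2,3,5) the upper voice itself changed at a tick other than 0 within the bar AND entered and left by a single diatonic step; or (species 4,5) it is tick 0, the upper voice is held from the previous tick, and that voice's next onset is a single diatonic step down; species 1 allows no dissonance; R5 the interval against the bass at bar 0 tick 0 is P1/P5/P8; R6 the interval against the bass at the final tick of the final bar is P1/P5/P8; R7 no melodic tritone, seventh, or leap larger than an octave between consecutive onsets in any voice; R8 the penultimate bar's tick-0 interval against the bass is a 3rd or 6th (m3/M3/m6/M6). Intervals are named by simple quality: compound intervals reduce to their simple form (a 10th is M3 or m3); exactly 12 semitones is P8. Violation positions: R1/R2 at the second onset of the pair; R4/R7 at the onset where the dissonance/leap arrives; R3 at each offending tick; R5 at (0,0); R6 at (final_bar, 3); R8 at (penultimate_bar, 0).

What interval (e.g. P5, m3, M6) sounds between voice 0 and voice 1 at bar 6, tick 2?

P8

voice 0=C3 voice 1=C4 -> P8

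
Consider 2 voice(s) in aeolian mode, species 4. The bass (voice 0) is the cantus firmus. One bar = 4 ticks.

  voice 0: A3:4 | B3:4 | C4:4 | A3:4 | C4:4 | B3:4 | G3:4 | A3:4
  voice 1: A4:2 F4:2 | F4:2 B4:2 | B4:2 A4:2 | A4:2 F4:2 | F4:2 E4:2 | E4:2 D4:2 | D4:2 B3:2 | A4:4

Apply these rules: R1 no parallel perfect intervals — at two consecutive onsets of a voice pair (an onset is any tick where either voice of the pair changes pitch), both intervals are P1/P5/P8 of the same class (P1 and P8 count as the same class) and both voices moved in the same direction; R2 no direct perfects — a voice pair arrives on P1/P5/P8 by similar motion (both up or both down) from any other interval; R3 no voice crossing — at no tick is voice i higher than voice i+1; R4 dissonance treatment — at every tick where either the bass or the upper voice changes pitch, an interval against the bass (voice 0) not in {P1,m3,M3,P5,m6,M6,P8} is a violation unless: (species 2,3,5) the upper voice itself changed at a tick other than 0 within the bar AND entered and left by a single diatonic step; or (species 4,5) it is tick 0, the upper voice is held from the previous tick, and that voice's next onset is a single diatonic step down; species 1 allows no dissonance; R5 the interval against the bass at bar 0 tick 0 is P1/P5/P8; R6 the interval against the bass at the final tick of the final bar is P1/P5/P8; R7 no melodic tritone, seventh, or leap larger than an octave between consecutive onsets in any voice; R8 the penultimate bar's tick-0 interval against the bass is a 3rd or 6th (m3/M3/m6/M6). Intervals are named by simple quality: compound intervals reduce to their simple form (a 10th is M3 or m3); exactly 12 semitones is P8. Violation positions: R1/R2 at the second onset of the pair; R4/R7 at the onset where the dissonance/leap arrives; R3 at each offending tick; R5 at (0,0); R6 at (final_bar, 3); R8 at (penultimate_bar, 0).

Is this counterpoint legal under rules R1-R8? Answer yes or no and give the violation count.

No (5 violations)

bar 0: v0=A3 v1=A4 (P8)
bar 1: v0=B3 v1=F4 (TT)
bar 2: v0=C4 v1=B4 (M7)
bar 3: v0=A3 v1=A4 (P8)
bar 4: v0=C4 v1=F4 (P4)
bar 5: v0=B3 v1=E4 (P4)
bar 6: v0=G3 v1=D4 (P5)
bar 7: v0=A3 v1=A4 (P8)
  R4 @ bar1.0: B3/F4 TT untreated
  R7 @ bar1.2: F4->B4 leap 6st
  R8 @ bar6.0: penult P5 not 3rd/6th
  R2 @ bar7.0: G3/B3 M3 -> A3/A4 P8 similar
  R7 @ bar7.0: B3->A4 leap 10st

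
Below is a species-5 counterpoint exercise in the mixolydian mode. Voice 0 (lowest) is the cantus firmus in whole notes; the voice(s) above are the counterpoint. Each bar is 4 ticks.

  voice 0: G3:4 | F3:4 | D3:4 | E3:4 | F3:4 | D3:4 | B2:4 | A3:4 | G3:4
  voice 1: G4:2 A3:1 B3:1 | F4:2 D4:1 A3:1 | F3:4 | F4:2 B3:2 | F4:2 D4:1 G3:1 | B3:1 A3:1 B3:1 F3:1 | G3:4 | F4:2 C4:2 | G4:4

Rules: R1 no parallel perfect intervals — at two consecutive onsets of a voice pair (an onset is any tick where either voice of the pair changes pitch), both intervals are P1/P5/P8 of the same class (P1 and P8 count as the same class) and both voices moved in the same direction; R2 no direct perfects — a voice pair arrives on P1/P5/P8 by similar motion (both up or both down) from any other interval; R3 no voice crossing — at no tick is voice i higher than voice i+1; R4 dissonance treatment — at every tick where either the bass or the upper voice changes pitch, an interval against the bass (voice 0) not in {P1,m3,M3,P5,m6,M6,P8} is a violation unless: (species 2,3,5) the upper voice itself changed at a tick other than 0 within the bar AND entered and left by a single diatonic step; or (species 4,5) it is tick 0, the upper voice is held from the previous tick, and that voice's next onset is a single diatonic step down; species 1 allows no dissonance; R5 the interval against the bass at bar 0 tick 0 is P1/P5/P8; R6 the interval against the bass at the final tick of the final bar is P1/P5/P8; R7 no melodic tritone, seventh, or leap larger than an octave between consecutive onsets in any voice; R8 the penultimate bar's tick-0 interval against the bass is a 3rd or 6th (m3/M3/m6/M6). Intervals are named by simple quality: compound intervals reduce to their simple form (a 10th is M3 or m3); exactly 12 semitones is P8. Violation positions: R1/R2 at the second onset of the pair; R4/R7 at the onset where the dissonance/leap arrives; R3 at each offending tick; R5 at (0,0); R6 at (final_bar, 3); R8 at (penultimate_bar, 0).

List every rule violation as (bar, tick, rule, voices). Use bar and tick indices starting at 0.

(0, 2, R4, (0, 1))
(0, 2, R7, (1,))
(1, 0, R7, (1,))
(3, 0, R4, (0, 1))
(3, 2, R7, (1,))
(4, 0, R2, (0, 1))
(4, 0, R7, (1,))
(4, 3, R4, (0, 1))
(5, 3, R7, (1,))
(7, 0, R7, (0,))
(7, 0, R7, (1,))

bar 0: v0=G3 v1=G4 downbeat P8
bar 1: v0=F3 v1=F4 downbeat P8
bar 2: v0=D3 v1=F3 downbeat m3
bar 3: v0=E3 v1=F4 downbeat m2
bar 4: v0=F3 v1=F4 downbeat P8
bar 5: v0=D3 v1=B3 downbeat M6
bar 6: v0=B2 v1=G3 downbeat m6
bar 7: v0=A3 v1=F4 downbeat m6
bar 8: v0=G3 v1=G4 downbeat P8
  -> R4 @ bar 0 tick 2 v(0, 1): G3/A3 M2 untreated
  -> R7 @ bar 0 tick 2 v(1,): G4->A3 leap 10st
  -> R7 @ bar 1 tick 0 v(1,): B3->F4 leap 6st
  -> R4 @ bar 3 tick 0 v(0, 1): E3/F4 m2 untreated
  -> R7 @ bar 3 tick 2 v(1,): F4->B3 leap 6st
  -> R2 @ bar 4 tick 0 v(0, 1): E3/B3 P5 -> F3/F4 P8 similar
  -> R7 @ bar 4 tick 0 v(1,): B3->F4 leap 6st
  -> R4 @ bar 4 tick 3 v(0, 1): F3/G3 M2 untreated
  -> R7 @ bar 5 tick 3 v(1,): B3->F3 leap 6st
  -> R7 @ bar 7 tick 0 v(0,): B2->A3 leap 10st
  -> R7 @ bar 7 tick 0 v(1,): G3->F4 leap 10st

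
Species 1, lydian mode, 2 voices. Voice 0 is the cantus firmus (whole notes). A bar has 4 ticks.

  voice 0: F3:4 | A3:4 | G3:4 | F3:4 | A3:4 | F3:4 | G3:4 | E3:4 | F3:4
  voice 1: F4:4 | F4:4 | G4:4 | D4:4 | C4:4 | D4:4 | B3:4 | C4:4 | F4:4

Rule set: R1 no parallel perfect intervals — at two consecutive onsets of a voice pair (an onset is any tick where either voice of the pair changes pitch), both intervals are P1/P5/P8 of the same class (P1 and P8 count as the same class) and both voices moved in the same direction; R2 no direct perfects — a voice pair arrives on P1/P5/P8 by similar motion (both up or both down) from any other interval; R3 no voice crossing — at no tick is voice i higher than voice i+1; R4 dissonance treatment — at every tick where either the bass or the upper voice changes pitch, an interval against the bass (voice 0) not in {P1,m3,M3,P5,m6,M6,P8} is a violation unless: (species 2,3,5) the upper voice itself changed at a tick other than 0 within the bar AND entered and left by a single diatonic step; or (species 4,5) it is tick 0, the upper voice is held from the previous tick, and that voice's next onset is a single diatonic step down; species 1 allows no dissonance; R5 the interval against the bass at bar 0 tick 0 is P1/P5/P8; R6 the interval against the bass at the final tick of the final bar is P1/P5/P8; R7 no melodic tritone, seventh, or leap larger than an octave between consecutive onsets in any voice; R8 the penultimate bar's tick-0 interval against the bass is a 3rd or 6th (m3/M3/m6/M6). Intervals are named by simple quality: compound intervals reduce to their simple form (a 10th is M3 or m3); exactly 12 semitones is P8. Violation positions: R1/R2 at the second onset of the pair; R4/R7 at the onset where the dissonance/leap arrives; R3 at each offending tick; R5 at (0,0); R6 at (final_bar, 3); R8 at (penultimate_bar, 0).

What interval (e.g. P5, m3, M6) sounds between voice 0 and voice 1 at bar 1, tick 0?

m6

voice 0=A3 voice 1=F4 -> m6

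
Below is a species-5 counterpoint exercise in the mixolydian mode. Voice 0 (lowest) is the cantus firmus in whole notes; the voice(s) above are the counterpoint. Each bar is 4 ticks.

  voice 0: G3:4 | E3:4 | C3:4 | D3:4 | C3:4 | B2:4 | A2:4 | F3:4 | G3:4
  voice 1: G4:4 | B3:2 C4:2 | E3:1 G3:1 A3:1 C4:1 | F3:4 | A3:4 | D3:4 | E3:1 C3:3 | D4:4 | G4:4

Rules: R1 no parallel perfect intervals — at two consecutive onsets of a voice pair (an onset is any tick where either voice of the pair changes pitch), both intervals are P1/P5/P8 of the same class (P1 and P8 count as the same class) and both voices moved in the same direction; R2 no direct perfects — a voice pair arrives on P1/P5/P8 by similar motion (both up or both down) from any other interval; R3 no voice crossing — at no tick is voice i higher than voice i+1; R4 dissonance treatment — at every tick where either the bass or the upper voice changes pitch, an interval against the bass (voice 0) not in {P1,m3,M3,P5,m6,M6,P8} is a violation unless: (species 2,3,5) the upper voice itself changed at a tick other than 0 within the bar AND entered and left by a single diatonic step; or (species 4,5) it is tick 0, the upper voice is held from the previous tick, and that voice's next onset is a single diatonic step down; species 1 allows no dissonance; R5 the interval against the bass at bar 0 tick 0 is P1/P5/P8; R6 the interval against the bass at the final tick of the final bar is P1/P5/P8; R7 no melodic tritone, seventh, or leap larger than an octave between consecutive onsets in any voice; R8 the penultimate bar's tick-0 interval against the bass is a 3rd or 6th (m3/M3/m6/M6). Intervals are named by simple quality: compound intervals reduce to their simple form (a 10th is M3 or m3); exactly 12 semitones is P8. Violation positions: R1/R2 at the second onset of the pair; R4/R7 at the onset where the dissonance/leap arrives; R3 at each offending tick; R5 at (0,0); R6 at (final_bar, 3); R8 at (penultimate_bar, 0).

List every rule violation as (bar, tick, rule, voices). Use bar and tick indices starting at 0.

(1, 0, R2, (0, 1))
(7, 0, R7, (1,))
(8, 0, R2, (0, 1))

bar 0: v0=G3 v1=G4 downbeat P8
bar 1: v0=E3 v1=B3 downbeat P5
bar 2: v0=C3 v1=E3 downbeat M3
bar 3: v0=D3 v1=F3 downbeat m3
bar 4: v0=C3 v1=A3 downbeat M6
bar 5: v0=B2 v1=D3 downbeat m3
bar 6: v0=A2 v1=E3 downbeat P5
bar 7: v0=F3 v1=D4 downbeat M6
bar 8: v0=G3 v1=G4 downbeat P8
  -> R2 @ bar 1 tick 0 v(0, 1): G3/G4 P8 -> E3/B3 P5 similar
  -> R7 @ bar 7 tick 0 v(1,): C3->D4 leap 14st
  -> R2 @ bar 8 tick 0 v(0, 1): F3/D4 M6 -> G3/G4 P8 similar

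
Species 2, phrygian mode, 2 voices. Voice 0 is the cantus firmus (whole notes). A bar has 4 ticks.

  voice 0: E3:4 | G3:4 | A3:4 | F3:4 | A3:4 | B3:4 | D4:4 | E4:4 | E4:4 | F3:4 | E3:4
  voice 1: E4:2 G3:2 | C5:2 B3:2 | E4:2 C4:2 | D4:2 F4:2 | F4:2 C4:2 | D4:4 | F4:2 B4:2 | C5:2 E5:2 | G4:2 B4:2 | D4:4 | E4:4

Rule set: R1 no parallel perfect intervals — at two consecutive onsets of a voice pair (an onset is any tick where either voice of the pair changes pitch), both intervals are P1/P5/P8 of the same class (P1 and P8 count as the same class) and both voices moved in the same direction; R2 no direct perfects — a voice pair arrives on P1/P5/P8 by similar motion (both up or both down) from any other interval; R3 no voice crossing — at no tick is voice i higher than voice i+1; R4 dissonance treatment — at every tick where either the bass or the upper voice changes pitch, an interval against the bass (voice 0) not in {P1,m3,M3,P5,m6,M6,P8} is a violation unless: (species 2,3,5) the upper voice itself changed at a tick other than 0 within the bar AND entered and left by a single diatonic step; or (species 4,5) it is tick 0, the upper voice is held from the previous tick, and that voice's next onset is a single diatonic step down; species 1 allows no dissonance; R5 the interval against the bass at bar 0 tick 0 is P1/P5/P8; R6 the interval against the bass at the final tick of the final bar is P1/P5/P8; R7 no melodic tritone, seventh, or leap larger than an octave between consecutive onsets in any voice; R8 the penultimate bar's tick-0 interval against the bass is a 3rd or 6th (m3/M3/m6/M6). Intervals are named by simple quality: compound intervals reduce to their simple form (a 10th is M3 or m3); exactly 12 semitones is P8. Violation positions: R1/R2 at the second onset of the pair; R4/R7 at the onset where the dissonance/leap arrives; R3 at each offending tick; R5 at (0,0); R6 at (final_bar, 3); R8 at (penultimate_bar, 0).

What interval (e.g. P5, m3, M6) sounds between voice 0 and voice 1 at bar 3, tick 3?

voice 0=F3 voice 1=F4 -> P8

P8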